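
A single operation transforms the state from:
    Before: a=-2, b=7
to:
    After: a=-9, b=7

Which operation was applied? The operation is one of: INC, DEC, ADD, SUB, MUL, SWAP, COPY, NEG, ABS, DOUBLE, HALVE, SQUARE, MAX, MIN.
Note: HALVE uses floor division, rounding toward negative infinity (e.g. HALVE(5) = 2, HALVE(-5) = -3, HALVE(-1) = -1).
SUB(a, b)

Analyzing the change:
Before: a=-2, b=7
After: a=-9, b=7
Variable a changed from -2 to -9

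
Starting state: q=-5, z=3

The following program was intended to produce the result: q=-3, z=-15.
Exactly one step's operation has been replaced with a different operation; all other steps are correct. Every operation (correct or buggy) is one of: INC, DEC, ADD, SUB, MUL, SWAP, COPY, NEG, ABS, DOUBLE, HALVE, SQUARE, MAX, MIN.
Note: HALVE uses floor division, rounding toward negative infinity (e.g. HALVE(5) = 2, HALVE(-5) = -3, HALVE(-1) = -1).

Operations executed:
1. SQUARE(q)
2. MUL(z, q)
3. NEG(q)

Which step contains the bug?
Step 1

Trace with buggy code:
Initial: q=-5, z=3
After step 1: q=25, z=3
After step 2: q=25, z=75
After step 3: q=-25, z=75
Actual final q=-25, z=75 ≠ expected q=-3, z=-15.
Step 1 is the only position where a single-operation replacement can produce the expected result.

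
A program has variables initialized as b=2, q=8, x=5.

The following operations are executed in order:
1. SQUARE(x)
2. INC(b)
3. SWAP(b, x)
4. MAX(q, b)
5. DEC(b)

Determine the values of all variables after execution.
{b: 24, q: 25, x: 3}

Step-by-step execution:
Initial: b=2, q=8, x=5
After step 1 (SQUARE(x)): b=2, q=8, x=25
After step 2 (INC(b)): b=3, q=8, x=25
After step 3 (SWAP(b, x)): b=25, q=8, x=3
After step 4 (MAX(q, b)): b=25, q=25, x=3
After step 5 (DEC(b)): b=24, q=25, x=3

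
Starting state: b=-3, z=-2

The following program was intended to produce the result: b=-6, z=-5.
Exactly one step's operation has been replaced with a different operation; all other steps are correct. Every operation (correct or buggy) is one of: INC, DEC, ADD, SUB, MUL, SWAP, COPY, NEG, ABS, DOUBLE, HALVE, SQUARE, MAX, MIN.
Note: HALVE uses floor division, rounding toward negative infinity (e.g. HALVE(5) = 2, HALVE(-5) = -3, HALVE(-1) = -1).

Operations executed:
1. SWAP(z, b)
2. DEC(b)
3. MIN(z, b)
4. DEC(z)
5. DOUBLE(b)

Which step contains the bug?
Step 3

Trace with buggy code:
Initial: b=-3, z=-2
After step 1: b=-2, z=-3
After step 2: b=-3, z=-3
After step 3: b=-3, z=-3
After step 4: b=-3, z=-4
After step 5: b=-6, z=-4
Actual final b=-6, z=-4 ≠ expected b=-6, z=-5.
Step 3 is the only position where a single-operation replacement can produce the expected result.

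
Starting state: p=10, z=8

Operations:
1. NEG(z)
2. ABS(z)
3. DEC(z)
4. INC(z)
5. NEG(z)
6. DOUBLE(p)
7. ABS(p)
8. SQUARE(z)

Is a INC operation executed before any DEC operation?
No

First INC: step 4
First DEC: step 3
Since 4 > 3, DEC comes first.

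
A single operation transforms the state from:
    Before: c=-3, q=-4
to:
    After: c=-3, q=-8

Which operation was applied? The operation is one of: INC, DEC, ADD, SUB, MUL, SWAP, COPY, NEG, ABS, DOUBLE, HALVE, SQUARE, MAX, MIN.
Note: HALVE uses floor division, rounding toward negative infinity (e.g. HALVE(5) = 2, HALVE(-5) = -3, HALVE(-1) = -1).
DOUBLE(q)

Analyzing the change:
Before: c=-3, q=-4
After: c=-3, q=-8
Variable q changed from -4 to -8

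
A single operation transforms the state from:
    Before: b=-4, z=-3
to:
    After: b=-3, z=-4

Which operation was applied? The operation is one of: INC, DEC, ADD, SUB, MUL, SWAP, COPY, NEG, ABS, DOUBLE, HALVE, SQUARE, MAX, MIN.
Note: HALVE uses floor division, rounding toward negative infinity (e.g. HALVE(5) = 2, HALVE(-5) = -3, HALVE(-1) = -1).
SWAP(z, b)

Analyzing the change:
Before: b=-4, z=-3
After: b=-3, z=-4
Variable z changed from -3 to -4
Variable b changed from -4 to -3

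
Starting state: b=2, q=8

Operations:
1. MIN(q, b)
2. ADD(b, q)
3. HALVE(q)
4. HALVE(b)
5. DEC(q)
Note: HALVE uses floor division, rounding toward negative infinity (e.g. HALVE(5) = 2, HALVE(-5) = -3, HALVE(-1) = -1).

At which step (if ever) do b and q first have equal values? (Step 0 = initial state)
Step 1

b and q first become equal after step 1.

Comparing values at each step:
Initial: b=2, q=8
After step 1: b=2, q=2 ← equal!
After step 2: b=4, q=2
After step 3: b=4, q=1
After step 4: b=2, q=1
After step 5: b=2, q=0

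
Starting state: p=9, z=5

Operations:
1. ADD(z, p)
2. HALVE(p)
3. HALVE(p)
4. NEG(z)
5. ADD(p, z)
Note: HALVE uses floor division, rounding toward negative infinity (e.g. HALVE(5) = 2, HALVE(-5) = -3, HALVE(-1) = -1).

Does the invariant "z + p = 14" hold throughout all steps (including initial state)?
No, violated after step 1

The invariant is violated after step 1.

State at each step:
Initial: p=9, z=5
After step 1: p=9, z=14
After step 2: p=4, z=14
After step 3: p=2, z=14
After step 4: p=2, z=-14
After step 5: p=-12, z=-14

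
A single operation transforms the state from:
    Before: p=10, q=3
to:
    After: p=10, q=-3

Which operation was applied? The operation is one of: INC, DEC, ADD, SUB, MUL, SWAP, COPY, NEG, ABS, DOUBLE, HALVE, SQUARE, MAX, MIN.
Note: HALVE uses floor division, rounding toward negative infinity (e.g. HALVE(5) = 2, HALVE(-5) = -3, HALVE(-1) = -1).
NEG(q)

Analyzing the change:
Before: p=10, q=3
After: p=10, q=-3
Variable q changed from 3 to -3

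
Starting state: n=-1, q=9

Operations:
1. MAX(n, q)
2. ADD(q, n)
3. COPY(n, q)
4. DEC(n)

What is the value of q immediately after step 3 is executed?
q = 18

Tracing q through execution:
Initial: q = 9
After step 1 (MAX(n, q)): q = 9
After step 2 (ADD(q, n)): q = 18
After step 3 (COPY(n, q)): q = 18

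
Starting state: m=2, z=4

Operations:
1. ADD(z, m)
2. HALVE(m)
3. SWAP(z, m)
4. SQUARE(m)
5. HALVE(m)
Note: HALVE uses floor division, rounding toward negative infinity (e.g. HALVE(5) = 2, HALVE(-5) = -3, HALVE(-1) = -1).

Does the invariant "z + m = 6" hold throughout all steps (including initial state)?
No, violated after step 1

The invariant is violated after step 1.

State at each step:
Initial: m=2, z=4
After step 1: m=2, z=6
After step 2: m=1, z=6
After step 3: m=6, z=1
After step 4: m=36, z=1
After step 5: m=18, z=1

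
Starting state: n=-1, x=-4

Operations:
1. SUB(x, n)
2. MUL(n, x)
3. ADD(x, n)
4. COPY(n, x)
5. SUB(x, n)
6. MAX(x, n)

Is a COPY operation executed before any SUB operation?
No

First COPY: step 4
First SUB: step 1
Since 4 > 1, SUB comes first.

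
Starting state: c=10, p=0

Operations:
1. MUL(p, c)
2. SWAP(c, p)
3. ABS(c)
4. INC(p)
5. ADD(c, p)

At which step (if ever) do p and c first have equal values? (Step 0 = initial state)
Step 5

p and c first become equal after step 5.

Comparing values at each step:
Initial: p=0, c=10
After step 1: p=0, c=10
After step 2: p=10, c=0
After step 3: p=10, c=0
After step 4: p=11, c=0
After step 5: p=11, c=11 ← equal!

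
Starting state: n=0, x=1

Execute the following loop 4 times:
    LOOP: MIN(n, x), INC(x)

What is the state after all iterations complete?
n=0, x=5

Iteration trace:
Start: n=0, x=1
After iteration 1: n=0, x=2
After iteration 2: n=0, x=3
After iteration 3: n=0, x=4
After iteration 4: n=0, x=5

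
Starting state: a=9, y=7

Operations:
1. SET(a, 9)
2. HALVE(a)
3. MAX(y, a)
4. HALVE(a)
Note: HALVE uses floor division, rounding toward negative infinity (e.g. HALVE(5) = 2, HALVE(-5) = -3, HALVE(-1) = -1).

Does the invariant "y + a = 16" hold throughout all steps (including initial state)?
No, violated after step 2

The invariant is violated after step 2.

State at each step:
Initial: a=9, y=7
After step 1: a=9, y=7
After step 2: a=4, y=7
After step 3: a=4, y=7
After step 4: a=2, y=7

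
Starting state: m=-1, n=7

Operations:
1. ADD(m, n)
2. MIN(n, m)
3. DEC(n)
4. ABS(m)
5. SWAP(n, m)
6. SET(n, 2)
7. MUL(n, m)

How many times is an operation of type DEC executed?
1

Counting DEC operations:
Step 3: DEC(n) ← DEC
Total: 1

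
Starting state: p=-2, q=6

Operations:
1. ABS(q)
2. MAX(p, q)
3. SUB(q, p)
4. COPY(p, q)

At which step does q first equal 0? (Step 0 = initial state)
Step 3

Tracing q:
Initial: q = 6
After step 1: q = 6
After step 2: q = 6
After step 3: q = 0 ← first occurrence
After step 4: q = 0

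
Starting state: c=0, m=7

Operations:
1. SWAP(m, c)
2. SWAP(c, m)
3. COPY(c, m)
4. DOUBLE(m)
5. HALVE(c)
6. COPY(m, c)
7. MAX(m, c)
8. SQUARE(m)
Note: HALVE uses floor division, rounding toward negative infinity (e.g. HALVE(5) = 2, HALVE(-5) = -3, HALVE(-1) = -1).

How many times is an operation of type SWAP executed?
2

Counting SWAP operations:
Step 1: SWAP(m, c) ← SWAP
Step 2: SWAP(c, m) ← SWAP
Total: 2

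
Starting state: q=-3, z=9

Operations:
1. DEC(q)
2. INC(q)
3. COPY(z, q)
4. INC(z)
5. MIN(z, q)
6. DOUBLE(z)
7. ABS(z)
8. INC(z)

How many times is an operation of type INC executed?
3

Counting INC operations:
Step 2: INC(q) ← INC
Step 4: INC(z) ← INC
Step 8: INC(z) ← INC
Total: 3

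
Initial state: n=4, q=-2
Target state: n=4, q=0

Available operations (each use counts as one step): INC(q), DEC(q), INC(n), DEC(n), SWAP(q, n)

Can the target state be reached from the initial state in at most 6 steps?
Yes

Path (2 steps): INC(q) → INC(q)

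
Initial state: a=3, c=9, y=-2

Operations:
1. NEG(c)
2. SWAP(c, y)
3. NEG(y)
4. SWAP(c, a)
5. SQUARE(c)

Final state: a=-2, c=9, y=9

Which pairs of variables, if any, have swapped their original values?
None

Comparing initial and final values:
c: 9 → 9
a: 3 → -2
y: -2 → 9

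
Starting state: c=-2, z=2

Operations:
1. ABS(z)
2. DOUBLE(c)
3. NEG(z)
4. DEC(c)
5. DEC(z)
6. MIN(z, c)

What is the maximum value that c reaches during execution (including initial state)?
-2

Values of c at each step:
Initial: c = -2 ← maximum
After step 1: c = -2
After step 2: c = -4
After step 3: c = -4
After step 4: c = -5
After step 5: c = -5
After step 6: c = -5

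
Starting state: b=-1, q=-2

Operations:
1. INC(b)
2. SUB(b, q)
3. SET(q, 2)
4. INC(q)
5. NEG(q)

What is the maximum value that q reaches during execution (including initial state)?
3

Values of q at each step:
Initial: q = -2
After step 1: q = -2
After step 2: q = -2
After step 3: q = 2
After step 4: q = 3 ← maximum
After step 5: q = -3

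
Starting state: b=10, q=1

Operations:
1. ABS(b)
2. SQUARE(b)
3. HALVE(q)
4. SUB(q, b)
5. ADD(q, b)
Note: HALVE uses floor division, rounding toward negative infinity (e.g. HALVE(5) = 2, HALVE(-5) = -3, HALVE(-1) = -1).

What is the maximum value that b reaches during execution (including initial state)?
100

Values of b at each step:
Initial: b = 10
After step 1: b = 10
After step 2: b = 100 ← maximum
After step 3: b = 100
After step 4: b = 100
After step 5: b = 100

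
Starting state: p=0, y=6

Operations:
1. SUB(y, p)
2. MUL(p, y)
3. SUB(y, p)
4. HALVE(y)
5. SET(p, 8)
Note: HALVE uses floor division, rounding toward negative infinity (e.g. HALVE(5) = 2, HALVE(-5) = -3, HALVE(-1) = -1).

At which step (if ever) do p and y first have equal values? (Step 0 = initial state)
Never

p and y never become equal during execution.

Comparing values at each step:
Initial: p=0, y=6
After step 1: p=0, y=6
After step 2: p=0, y=6
After step 3: p=0, y=6
After step 4: p=0, y=3
After step 5: p=8, y=3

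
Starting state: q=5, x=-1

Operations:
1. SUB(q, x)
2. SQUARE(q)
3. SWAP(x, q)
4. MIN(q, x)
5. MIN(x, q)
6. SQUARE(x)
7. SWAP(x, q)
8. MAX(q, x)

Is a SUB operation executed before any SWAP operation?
Yes

First SUB: step 1
First SWAP: step 3
Since 1 < 3, SUB comes first.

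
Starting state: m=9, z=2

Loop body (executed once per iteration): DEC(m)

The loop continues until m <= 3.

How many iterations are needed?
6

Tracing iterations:
Initial: m=9, z=2
After iteration 1: m=8, z=2
After iteration 2: m=7, z=2
After iteration 3: m=6, z=2
After iteration 4: m=5, z=2
After iteration 5: m=4, z=2
After iteration 6: m=3, z=2
m <= 3 now holds, so the loop exits after 6 iterations.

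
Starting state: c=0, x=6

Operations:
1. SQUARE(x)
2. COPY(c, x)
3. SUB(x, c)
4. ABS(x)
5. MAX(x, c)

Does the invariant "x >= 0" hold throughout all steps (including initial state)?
Yes

The invariant holds at every step.

State at each step:
Initial: c=0, x=6
After step 1: c=0, x=36
After step 2: c=36, x=36
After step 3: c=36, x=0
After step 4: c=36, x=0
After step 5: c=36, x=36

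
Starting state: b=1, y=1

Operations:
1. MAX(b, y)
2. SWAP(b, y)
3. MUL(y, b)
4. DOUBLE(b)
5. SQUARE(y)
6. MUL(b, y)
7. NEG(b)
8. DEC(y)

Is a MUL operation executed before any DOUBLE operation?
Yes

First MUL: step 3
First DOUBLE: step 4
Since 3 < 4, MUL comes first.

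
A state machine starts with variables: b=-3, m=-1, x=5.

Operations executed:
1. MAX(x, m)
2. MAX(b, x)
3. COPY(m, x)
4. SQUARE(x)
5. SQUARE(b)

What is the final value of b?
b = 25

Tracing execution:
Step 1: MAX(x, m) → b = -3
Step 2: MAX(b, x) → b = 5
Step 3: COPY(m, x) → b = 5
Step 4: SQUARE(x) → b = 5
Step 5: SQUARE(b) → b = 25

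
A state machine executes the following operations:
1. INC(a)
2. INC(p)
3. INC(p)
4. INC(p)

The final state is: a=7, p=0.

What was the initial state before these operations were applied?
a=6, p=-3

Working backwards:
Final state: a=7, p=0
Before step 4 (INC(p)): a=7, p=-1
Before step 3 (INC(p)): a=7, p=-2
Before step 2 (INC(p)): a=7, p=-3
Before step 1 (INC(a)): a=6, p=-3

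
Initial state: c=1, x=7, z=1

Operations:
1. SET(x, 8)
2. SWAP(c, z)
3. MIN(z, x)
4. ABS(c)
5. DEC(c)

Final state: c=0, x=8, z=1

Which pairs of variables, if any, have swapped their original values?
None

Comparing initial and final values:
c: 1 → 0
z: 1 → 1
x: 7 → 8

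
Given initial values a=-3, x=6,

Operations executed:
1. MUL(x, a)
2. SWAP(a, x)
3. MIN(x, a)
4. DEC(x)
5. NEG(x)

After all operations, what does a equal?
a = -18

Tracing execution:
Step 1: MUL(x, a) → a = -3
Step 2: SWAP(a, x) → a = -18
Step 3: MIN(x, a) → a = -18
Step 4: DEC(x) → a = -18
Step 5: NEG(x) → a = -18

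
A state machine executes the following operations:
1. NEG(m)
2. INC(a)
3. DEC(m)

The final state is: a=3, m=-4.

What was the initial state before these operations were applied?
a=2, m=3

Working backwards:
Final state: a=3, m=-4
Before step 3 (DEC(m)): a=3, m=-3
Before step 2 (INC(a)): a=2, m=-3
Before step 1 (NEG(m)): a=2, m=3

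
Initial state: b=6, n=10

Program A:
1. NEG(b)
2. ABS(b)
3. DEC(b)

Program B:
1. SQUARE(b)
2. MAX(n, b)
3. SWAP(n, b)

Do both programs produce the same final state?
No

Program A final state: b=5, n=10
Program B final state: b=36, n=36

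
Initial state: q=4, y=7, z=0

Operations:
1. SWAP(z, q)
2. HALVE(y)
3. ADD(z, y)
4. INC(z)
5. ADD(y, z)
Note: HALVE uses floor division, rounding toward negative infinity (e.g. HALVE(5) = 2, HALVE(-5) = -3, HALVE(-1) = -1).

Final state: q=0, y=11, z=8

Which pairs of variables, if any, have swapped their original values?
None

Comparing initial and final values:
y: 7 → 11
z: 0 → 8
q: 4 → 0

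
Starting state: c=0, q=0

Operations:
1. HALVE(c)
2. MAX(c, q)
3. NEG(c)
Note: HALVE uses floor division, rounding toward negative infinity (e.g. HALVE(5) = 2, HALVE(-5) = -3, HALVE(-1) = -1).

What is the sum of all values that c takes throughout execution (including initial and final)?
0

Values of c at each step:
Initial: c = 0
After step 1: c = 0
After step 2: c = 0
After step 3: c = 0
Sum = 0 + 0 + 0 + 0 = 0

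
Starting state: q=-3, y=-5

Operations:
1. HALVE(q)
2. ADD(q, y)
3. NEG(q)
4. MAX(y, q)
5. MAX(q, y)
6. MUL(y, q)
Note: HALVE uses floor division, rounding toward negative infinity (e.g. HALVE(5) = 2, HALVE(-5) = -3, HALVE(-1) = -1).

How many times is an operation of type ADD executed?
1

Counting ADD operations:
Step 2: ADD(q, y) ← ADD
Total: 1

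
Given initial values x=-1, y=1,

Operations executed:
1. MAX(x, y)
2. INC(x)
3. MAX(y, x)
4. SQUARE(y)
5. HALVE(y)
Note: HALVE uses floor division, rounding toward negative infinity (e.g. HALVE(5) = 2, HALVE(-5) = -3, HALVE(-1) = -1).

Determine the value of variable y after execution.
y = 2

Tracing execution:
Step 1: MAX(x, y) → y = 1
Step 2: INC(x) → y = 1
Step 3: MAX(y, x) → y = 2
Step 4: SQUARE(y) → y = 4
Step 5: HALVE(y) → y = 2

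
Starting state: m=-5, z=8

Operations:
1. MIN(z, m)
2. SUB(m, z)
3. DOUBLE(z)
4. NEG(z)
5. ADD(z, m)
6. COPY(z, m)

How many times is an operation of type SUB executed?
1

Counting SUB operations:
Step 2: SUB(m, z) ← SUB
Total: 1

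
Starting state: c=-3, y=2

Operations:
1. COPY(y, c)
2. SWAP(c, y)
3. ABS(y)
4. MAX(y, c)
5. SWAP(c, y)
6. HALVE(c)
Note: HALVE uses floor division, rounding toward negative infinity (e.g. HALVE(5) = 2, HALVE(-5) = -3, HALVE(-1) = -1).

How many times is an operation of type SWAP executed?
2

Counting SWAP operations:
Step 2: SWAP(c, y) ← SWAP
Step 5: SWAP(c, y) ← SWAP
Total: 2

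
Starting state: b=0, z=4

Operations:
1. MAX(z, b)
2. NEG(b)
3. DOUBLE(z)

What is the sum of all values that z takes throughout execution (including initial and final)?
20

Values of z at each step:
Initial: z = 4
After step 1: z = 4
After step 2: z = 4
After step 3: z = 8
Sum = 4 + 4 + 4 + 8 = 20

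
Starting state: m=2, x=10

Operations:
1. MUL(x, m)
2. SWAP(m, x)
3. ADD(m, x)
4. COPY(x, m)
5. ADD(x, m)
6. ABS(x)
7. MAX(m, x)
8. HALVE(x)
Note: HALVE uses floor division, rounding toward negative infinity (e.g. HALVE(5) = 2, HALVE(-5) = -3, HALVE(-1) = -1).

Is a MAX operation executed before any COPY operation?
No

First MAX: step 7
First COPY: step 4
Since 7 > 4, COPY comes first.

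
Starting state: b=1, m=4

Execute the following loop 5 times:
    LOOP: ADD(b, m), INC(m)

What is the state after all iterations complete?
b=31, m=9

Iteration trace:
Start: b=1, m=4
After iteration 1: b=5, m=5
After iteration 2: b=10, m=6
After iteration 3: b=16, m=7
After iteration 4: b=23, m=8
After iteration 5: b=31, m=9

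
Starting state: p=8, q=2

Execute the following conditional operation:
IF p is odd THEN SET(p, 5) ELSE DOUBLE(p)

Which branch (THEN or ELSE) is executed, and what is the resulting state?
Branch: ELSE, Final state: p=16, q=2

Evaluating condition: p is odd
Condition is False, so ELSE branch executes
After DOUBLE(p): p=16, q=2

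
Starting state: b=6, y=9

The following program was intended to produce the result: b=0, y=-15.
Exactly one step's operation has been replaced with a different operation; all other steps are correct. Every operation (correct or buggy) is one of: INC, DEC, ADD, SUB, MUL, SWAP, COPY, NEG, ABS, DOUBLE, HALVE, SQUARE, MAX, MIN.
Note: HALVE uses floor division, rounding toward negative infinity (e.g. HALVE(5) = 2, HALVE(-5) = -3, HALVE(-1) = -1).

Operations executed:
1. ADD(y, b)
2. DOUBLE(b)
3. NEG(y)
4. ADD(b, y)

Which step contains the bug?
Step 2

Trace with buggy code:
Initial: b=6, y=9
After step 1: b=6, y=15
After step 2: b=12, y=15
After step 3: b=12, y=-15
After step 4: b=-3, y=-15
Actual final b=-3, y=-15 ≠ expected b=0, y=-15.
Step 2 is the only position where a single-operation replacement can produce the expected result.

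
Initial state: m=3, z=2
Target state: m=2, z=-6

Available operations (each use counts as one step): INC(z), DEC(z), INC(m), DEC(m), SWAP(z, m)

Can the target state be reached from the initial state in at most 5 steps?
No

The target state cannot be reached within 5 steps.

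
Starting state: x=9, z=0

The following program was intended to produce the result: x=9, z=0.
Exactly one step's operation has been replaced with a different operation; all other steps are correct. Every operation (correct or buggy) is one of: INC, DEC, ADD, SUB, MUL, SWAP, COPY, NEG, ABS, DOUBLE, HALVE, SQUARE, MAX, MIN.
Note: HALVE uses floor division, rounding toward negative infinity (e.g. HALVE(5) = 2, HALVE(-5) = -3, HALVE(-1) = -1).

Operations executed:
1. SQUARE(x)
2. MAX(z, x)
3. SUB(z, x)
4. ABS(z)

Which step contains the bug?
Step 1

Trace with buggy code:
Initial: x=9, z=0
After step 1: x=81, z=0
After step 2: x=81, z=81
After step 3: x=81, z=0
After step 4: x=81, z=0
Actual final x=81, z=0 ≠ expected x=9, z=0.
Step 1 is the only position where a single-operation replacement can produce the expected result.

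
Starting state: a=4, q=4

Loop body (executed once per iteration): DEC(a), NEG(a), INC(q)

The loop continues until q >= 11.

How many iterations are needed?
7

Tracing iterations:
Initial: a=4, q=4
After iteration 1: a=-3, q=5
After iteration 2: a=4, q=6
After iteration 3: a=-3, q=7
After iteration 4: a=4, q=8
After iteration 5: a=-3, q=9
After iteration 6: a=4, q=10
After iteration 7: a=-3, q=11
q >= 11 now holds, so the loop exits after 7 iterations.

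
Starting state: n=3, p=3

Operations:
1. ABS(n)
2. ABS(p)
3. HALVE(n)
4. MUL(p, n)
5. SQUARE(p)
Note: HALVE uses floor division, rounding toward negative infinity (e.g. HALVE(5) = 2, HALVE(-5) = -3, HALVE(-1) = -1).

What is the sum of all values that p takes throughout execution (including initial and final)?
24

Values of p at each step:
Initial: p = 3
After step 1: p = 3
After step 2: p = 3
After step 3: p = 3
After step 4: p = 3
After step 5: p = 9
Sum = 3 + 3 + 3 + 3 + 3 + 9 = 24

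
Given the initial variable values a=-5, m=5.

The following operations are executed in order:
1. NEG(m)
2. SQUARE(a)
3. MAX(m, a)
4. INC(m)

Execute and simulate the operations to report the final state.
{a: 25, m: 26}

Step-by-step execution:
Initial: a=-5, m=5
After step 1 (NEG(m)): a=-5, m=-5
After step 2 (SQUARE(a)): a=25, m=-5
After step 3 (MAX(m, a)): a=25, m=25
After step 4 (INC(m)): a=25, m=26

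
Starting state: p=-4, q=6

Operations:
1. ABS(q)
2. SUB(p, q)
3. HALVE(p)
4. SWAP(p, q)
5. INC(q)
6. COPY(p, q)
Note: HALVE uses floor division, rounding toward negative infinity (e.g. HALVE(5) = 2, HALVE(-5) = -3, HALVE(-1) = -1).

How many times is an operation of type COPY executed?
1

Counting COPY operations:
Step 6: COPY(p, q) ← COPY
Total: 1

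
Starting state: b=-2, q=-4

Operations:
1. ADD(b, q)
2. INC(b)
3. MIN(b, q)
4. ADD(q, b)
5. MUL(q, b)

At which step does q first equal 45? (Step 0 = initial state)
Step 5

Tracing q:
Initial: q = -4
After step 1: q = -4
After step 2: q = -4
After step 3: q = -4
After step 4: q = -9
After step 5: q = 45 ← first occurrence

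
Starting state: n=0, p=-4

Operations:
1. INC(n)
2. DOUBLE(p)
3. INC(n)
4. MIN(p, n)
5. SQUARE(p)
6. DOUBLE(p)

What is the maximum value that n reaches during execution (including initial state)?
2

Values of n at each step:
Initial: n = 0
After step 1: n = 1
After step 2: n = 1
After step 3: n = 2 ← maximum
After step 4: n = 2
After step 5: n = 2
After step 6: n = 2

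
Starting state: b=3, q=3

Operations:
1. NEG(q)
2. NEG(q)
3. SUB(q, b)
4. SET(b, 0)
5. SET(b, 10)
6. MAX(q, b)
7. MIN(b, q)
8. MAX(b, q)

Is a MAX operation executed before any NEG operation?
No

First MAX: step 6
First NEG: step 1
Since 6 > 1, NEG comes first.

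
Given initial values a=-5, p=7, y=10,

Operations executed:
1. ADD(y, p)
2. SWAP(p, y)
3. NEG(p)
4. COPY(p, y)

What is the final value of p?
p = 7

Tracing execution:
Step 1: ADD(y, p) → p = 7
Step 2: SWAP(p, y) → p = 17
Step 3: NEG(p) → p = -17
Step 4: COPY(p, y) → p = 7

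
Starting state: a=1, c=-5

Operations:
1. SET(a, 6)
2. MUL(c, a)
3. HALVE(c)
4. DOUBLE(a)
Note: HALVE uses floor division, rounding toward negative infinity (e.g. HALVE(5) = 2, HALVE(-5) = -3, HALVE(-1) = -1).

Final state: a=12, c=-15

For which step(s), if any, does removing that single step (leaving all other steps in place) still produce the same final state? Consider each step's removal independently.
None - removing any single step changes the final result

Testing removal of each single step:
Without step 1: final = a=2, c=-3 (different)
Without step 2: final = a=12, c=-3 (different)
Without step 3: final = a=12, c=-30 (different)
Without step 4: final = a=6, c=-15 (different)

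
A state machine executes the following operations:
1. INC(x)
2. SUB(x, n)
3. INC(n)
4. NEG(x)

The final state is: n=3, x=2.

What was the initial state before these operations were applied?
n=2, x=-1

Working backwards:
Final state: n=3, x=2
Before step 4 (NEG(x)): n=3, x=-2
Before step 3 (INC(n)): n=2, x=-2
Before step 2 (SUB(x, n)): n=2, x=0
Before step 1 (INC(x)): n=2, x=-1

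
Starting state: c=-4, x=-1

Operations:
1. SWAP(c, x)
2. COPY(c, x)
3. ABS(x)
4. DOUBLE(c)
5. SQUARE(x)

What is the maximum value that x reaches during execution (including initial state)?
16

Values of x at each step:
Initial: x = -1
After step 1: x = -4
After step 2: x = -4
After step 3: x = 4
After step 4: x = 4
After step 5: x = 16 ← maximum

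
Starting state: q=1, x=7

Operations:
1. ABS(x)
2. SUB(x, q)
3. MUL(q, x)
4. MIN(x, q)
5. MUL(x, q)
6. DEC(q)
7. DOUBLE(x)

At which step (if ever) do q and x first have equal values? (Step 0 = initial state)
Step 3

q and x first become equal after step 3.

Comparing values at each step:
Initial: q=1, x=7
After step 1: q=1, x=7
After step 2: q=1, x=6
After step 3: q=6, x=6 ← equal!
After step 4: q=6, x=6 ← equal!
After step 5: q=6, x=36
After step 6: q=5, x=36
After step 7: q=5, x=72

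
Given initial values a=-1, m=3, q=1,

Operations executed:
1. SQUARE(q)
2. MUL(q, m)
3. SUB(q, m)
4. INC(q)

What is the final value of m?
m = 3

Tracing execution:
Step 1: SQUARE(q) → m = 3
Step 2: MUL(q, m) → m = 3
Step 3: SUB(q, m) → m = 3
Step 4: INC(q) → m = 3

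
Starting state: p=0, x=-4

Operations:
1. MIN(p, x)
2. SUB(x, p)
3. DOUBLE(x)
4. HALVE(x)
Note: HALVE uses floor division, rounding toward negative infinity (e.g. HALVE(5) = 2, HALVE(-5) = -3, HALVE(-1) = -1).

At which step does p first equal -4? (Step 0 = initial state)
Step 1

Tracing p:
Initial: p = 0
After step 1: p = -4 ← first occurrence
After step 2: p = -4
After step 3: p = -4
After step 4: p = -4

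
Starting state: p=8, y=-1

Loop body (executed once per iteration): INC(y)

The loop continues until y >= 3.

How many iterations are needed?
4

Tracing iterations:
Initial: p=8, y=-1
After iteration 1: p=8, y=0
After iteration 2: p=8, y=1
After iteration 3: p=8, y=2
After iteration 4: p=8, y=3
y >= 3 now holds, so the loop exits after 4 iterations.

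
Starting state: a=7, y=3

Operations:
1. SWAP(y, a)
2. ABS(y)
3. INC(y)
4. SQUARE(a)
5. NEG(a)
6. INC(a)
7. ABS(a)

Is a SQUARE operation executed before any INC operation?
No

First SQUARE: step 4
First INC: step 3
Since 4 > 3, INC comes first.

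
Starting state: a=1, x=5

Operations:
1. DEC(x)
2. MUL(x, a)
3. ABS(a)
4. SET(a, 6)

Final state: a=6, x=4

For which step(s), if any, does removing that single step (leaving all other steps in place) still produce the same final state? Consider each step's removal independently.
Step(s) 2, 3

Testing removal of each single step:
Without step 1: final = a=6, x=5 (different)
Without step 2: final = a=6, x=4 (same)
Without step 3: final = a=6, x=4 (same)
Without step 4: final = a=1, x=4 (different)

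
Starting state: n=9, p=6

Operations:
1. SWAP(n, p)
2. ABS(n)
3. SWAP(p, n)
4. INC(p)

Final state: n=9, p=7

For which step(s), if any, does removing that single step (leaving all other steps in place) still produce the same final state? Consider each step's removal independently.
Step(s) 2

Testing removal of each single step:
Without step 1: final = n=6, p=10 (different)
Without step 2: final = n=9, p=7 (same)
Without step 3: final = n=6, p=10 (different)
Without step 4: final = n=9, p=6 (different)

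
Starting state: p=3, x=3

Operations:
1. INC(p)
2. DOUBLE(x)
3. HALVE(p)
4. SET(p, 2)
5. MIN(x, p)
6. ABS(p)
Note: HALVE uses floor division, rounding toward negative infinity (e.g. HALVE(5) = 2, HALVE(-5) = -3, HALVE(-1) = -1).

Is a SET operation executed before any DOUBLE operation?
No

First SET: step 4
First DOUBLE: step 2
Since 4 > 2, DOUBLE comes first.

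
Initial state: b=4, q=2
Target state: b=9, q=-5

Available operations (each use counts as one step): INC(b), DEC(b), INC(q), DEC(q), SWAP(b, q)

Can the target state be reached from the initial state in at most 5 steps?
No

The target state cannot be reached within 5 steps.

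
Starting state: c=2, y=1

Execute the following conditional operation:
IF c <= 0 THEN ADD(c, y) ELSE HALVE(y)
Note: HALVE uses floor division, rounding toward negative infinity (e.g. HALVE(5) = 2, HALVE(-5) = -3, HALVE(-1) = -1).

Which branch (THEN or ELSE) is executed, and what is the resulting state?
Branch: ELSE, Final state: c=2, y=0

Evaluating condition: c <= 0
c = 2
Condition is False, so ELSE branch executes
After HALVE(y): c=2, y=0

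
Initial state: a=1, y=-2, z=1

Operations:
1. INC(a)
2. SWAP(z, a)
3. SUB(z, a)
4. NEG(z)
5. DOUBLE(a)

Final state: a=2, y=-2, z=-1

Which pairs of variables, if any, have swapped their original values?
None

Comparing initial and final values:
a: 1 → 2
z: 1 → -1
y: -2 → -2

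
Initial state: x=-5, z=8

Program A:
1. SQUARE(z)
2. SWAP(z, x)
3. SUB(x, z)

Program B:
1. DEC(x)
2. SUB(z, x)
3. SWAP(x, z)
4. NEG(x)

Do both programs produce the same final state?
No

Program A final state: x=69, z=-5
Program B final state: x=-14, z=-6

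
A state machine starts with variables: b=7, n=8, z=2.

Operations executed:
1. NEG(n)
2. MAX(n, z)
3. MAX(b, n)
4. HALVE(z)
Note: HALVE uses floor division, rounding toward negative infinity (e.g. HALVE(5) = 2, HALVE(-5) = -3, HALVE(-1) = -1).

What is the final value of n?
n = 2

Tracing execution:
Step 1: NEG(n) → n = -8
Step 2: MAX(n, z) → n = 2
Step 3: MAX(b, n) → n = 2
Step 4: HALVE(z) → n = 2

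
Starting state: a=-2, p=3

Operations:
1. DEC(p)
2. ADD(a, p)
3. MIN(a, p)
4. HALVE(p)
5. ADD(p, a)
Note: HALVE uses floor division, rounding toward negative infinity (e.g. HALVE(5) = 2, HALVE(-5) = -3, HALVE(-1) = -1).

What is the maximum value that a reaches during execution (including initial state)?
0

Values of a at each step:
Initial: a = -2
After step 1: a = -2
After step 2: a = 0 ← maximum
After step 3: a = 0
After step 4: a = 0
After step 5: a = 0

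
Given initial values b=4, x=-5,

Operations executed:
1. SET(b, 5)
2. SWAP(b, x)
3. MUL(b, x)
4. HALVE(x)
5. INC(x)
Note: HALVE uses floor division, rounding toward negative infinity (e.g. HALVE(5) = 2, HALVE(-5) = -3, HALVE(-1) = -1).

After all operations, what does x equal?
x = 3

Tracing execution:
Step 1: SET(b, 5) → x = -5
Step 2: SWAP(b, x) → x = 5
Step 3: MUL(b, x) → x = 5
Step 4: HALVE(x) → x = 2
Step 5: INC(x) → x = 3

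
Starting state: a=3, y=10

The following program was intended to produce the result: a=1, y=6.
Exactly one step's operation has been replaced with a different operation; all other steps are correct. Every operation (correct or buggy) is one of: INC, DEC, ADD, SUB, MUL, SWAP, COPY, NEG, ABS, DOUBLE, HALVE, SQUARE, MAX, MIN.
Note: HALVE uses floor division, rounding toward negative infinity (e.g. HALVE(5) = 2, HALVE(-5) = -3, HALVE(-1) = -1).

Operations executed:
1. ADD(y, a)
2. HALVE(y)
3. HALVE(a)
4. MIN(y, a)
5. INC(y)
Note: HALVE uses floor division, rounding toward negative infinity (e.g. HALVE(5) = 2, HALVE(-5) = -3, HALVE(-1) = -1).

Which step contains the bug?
Step 4

Trace with buggy code:
Initial: a=3, y=10
After step 1: a=3, y=13
After step 2: a=3, y=6
After step 3: a=1, y=6
After step 4: a=1, y=1
After step 5: a=1, y=2
Actual final a=1, y=2 ≠ expected a=1, y=6.
Step 4 is the only position where a single-operation replacement can produce the expected result.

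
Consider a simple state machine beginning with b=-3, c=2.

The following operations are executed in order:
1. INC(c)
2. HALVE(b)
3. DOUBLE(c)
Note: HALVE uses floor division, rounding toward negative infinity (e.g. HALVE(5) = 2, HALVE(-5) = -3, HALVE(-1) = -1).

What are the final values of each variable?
{b: -2, c: 6}

Step-by-step execution:
Initial: b=-3, c=2
After step 1 (INC(c)): b=-3, c=3
After step 2 (HALVE(b)): b=-2, c=3
After step 3 (DOUBLE(c)): b=-2, c=6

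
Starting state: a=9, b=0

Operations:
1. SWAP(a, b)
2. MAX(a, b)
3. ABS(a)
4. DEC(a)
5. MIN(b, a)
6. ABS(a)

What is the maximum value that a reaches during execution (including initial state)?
9

Values of a at each step:
Initial: a = 9 ← maximum
After step 1: a = 0
After step 2: a = 9
After step 3: a = 9
After step 4: a = 8
After step 5: a = 8
After step 6: a = 8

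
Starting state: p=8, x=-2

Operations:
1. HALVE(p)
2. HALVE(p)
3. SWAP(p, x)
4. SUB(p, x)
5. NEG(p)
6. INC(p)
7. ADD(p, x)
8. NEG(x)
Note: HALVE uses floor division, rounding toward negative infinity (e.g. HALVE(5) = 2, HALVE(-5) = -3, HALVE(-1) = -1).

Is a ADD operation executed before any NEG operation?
No

First ADD: step 7
First NEG: step 5
Since 7 > 5, NEG comes first.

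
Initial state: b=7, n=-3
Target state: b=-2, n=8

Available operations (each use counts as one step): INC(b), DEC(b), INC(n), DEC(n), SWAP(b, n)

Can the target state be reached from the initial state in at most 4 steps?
Yes

Path (3 steps): INC(b) → INC(n) → SWAP(b, n)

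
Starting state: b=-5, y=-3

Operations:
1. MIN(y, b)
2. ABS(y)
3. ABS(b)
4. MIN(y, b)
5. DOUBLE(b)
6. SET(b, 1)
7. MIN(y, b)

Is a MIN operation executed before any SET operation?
Yes

First MIN: step 1
First SET: step 6
Since 1 < 6, MIN comes first.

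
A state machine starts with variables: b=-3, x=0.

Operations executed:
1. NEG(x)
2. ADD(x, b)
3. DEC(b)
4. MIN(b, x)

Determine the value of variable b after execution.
b = -4

Tracing execution:
Step 1: NEG(x) → b = -3
Step 2: ADD(x, b) → b = -3
Step 3: DEC(b) → b = -4
Step 4: MIN(b, x) → b = -4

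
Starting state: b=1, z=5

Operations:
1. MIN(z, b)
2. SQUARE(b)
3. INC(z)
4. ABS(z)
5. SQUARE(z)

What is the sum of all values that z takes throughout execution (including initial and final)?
15

Values of z at each step:
Initial: z = 5
After step 1: z = 1
After step 2: z = 1
After step 3: z = 2
After step 4: z = 2
After step 5: z = 4
Sum = 5 + 1 + 1 + 2 + 2 + 4 = 15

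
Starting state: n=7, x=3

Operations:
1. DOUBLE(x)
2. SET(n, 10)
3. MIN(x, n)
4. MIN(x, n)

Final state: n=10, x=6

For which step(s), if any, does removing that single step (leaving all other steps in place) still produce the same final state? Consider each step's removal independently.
Step(s) 3, 4

Testing removal of each single step:
Without step 1: final = n=10, x=3 (different)
Without step 2: final = n=7, x=6 (different)
Without step 3: final = n=10, x=6 (same)
Without step 4: final = n=10, x=6 (same)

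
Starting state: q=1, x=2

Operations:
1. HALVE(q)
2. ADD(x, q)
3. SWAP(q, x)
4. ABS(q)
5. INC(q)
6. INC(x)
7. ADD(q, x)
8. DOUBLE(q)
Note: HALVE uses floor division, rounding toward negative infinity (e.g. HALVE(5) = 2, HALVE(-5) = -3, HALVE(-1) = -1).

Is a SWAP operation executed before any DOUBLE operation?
Yes

First SWAP: step 3
First DOUBLE: step 8
Since 3 < 8, SWAP comes first.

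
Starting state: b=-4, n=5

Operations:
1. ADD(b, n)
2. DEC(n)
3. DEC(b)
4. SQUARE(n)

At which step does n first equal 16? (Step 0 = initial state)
Step 4

Tracing n:
Initial: n = 5
After step 1: n = 5
After step 2: n = 4
After step 3: n = 4
After step 4: n = 16 ← first occurrence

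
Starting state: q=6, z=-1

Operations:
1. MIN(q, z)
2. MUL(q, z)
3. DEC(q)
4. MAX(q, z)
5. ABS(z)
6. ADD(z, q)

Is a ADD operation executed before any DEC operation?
No

First ADD: step 6
First DEC: step 3
Since 6 > 3, DEC comes first.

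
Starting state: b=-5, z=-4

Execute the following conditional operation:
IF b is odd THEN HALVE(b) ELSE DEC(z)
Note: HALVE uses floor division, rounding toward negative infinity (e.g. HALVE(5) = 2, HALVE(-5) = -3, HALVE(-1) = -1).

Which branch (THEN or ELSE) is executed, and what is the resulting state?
Branch: THEN, Final state: b=-3, z=-4

Evaluating condition: b is odd
Condition is True, so THEN branch executes
After HALVE(b): b=-3, z=-4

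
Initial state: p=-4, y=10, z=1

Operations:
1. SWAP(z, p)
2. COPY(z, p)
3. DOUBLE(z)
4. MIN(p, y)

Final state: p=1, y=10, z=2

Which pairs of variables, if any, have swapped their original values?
None

Comparing initial and final values:
y: 10 → 10
p: -4 → 1
z: 1 → 2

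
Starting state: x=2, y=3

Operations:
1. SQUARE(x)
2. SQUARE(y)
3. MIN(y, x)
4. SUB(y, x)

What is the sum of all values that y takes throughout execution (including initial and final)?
19

Values of y at each step:
Initial: y = 3
After step 1: y = 3
After step 2: y = 9
After step 3: y = 4
After step 4: y = 0
Sum = 3 + 3 + 9 + 4 + 0 = 19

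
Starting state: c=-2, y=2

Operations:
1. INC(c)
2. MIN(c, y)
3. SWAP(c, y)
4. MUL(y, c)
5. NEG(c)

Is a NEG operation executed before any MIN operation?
No

First NEG: step 5
First MIN: step 2
Since 5 > 2, MIN comes first.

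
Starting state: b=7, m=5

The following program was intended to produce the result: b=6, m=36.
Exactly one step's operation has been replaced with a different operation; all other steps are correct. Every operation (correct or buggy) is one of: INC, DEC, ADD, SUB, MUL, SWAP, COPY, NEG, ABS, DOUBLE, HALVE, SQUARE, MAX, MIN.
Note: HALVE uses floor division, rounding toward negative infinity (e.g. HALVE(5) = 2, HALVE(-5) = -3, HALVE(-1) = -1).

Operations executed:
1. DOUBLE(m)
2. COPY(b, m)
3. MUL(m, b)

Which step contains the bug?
Step 1

Trace with buggy code:
Initial: b=7, m=5
After step 1: b=7, m=10
After step 2: b=10, m=10
After step 3: b=10, m=100
Actual final b=10, m=100 ≠ expected b=6, m=36.
Step 1 is the only position where a single-operation replacement can produce the expected result.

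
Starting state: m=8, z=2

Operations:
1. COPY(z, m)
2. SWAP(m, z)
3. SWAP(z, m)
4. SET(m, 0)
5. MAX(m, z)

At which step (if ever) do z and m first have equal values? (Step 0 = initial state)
Step 1

z and m first become equal after step 1.

Comparing values at each step:
Initial: z=2, m=8
After step 1: z=8, m=8 ← equal!
After step 2: z=8, m=8 ← equal!
After step 3: z=8, m=8 ← equal!
After step 4: z=8, m=0
After step 5: z=8, m=8 ← equal!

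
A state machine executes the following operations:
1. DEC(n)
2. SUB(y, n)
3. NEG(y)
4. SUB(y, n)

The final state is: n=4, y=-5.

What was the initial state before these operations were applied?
n=5, y=5

Working backwards:
Final state: n=4, y=-5
Before step 4 (SUB(y, n)): n=4, y=-1
Before step 3 (NEG(y)): n=4, y=1
Before step 2 (SUB(y, n)): n=4, y=5
Before step 1 (DEC(n)): n=5, y=5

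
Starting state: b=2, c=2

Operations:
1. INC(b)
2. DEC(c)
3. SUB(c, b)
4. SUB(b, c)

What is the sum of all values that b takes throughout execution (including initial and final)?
16

Values of b at each step:
Initial: b = 2
After step 1: b = 3
After step 2: b = 3
After step 3: b = 3
After step 4: b = 5
Sum = 2 + 3 + 3 + 3 + 5 = 16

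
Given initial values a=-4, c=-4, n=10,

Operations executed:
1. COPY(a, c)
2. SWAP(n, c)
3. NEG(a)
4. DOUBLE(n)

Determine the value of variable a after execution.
a = 4

Tracing execution:
Step 1: COPY(a, c) → a = -4
Step 2: SWAP(n, c) → a = -4
Step 3: NEG(a) → a = 4
Step 4: DOUBLE(n) → a = 4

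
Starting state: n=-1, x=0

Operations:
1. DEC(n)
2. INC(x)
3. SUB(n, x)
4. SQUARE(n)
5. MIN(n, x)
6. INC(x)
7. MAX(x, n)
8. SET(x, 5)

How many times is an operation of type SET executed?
1

Counting SET operations:
Step 8: SET(x, 5) ← SET
Total: 1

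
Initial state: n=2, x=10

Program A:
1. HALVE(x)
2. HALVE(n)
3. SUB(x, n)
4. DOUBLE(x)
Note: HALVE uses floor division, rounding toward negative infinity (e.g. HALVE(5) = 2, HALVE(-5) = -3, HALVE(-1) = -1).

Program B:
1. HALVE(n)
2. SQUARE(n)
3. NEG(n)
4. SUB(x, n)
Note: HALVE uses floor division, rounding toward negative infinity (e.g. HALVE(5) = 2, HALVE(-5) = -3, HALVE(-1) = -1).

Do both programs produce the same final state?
No

Program A final state: n=1, x=8
Program B final state: n=-1, x=11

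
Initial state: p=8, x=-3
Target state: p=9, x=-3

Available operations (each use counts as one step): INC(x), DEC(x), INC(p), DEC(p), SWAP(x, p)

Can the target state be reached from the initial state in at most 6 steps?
Yes

Path (1 step): INC(p)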